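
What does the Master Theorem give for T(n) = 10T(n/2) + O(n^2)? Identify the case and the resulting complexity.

Master Theorem for T(n) = 10T(n/2) + O(n^2):

a = 10, b = 2, c = 2
log_b(a) = log_2(10) = 3.3219

Case 1: c = 2 < log_2(10) = 3.3219
T(n) = O(n^(log_2 10))

For T(n) = 10T(n/2) + O(n^2): log_2(10) = 3.3219. This is Case 1 of the Master Theorem (c < log_b(a), work dominated by leaves), giving O(n^(log_2 10)).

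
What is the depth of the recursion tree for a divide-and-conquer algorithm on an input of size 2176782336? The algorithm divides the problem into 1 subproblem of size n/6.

For divide and conquer with division factor 6:

Problem sizes at each level:
Level 0: 2176782336
Level 1: 362797056
Level 2: 60466176
Level 3: 10077696
Level 4: 1679616
Level 5: 279936
Level 6: 46656
Level 7: 7776
Level 8: 1296
Level 9: 216
Level 10: 36
Level 11: 6
Level 12: 1

The root is level 0 and the size-1 base case is level 12 (the tree spans levels 0 through 12, i.e. 13 levels counting the root), so the depth is the number of divisions: log_6(2176782336) = 12

The recursion tree depth is log_6(2176782336) = 12. At each level, the problem size is divided by 6, so it takes 12 divisions to reduce to a base case of size 1. The algorithm makes 1 recursive call at each level.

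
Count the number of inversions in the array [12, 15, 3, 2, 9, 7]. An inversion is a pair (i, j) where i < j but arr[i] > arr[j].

Finding inversions in [12, 15, 3, 2, 9, 7]:

(0, 2): arr[0]=12 > arr[2]=3
(0, 3): arr[0]=12 > arr[3]=2
(0, 4): arr[0]=12 > arr[4]=9
(0, 5): arr[0]=12 > arr[5]=7
(1, 2): arr[1]=15 > arr[2]=3
(1, 3): arr[1]=15 > arr[3]=2
(1, 4): arr[1]=15 > arr[4]=9
(1, 5): arr[1]=15 > arr[5]=7
(2, 3): arr[2]=3 > arr[3]=2
(4, 5): arr[4]=9 > arr[5]=7

Total inversions: 10

The array has 10 inversion(s): (0,2), (0,3), (0,4), (0,5), (1,2), (1,3), (1,4), (1,5), (2,3), (4,5). Each pair (i,j) satisfies i < j and arr[i] > arr[j].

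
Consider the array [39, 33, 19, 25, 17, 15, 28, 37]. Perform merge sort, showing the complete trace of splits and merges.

Merge sort trace:

Split: [39, 33, 19, 25, 17, 15, 28, 37] -> [39, 33, 19, 25] and [17, 15, 28, 37]
  Split: [39, 33, 19, 25] -> [39, 33] and [19, 25]
    Split: [39, 33] -> [39] and [33]
    Merge: [39] + [33] -> [33, 39]
    Split: [19, 25] -> [19] and [25]
    Merge: [19] + [25] -> [19, 25]
  Merge: [33, 39] + [19, 25] -> [19, 25, 33, 39]
  Split: [17, 15, 28, 37] -> [17, 15] and [28, 37]
    Split: [17, 15] -> [17] and [15]
    Merge: [17] + [15] -> [15, 17]
    Split: [28, 37] -> [28] and [37]
    Merge: [28] + [37] -> [28, 37]
  Merge: [15, 17] + [28, 37] -> [15, 17, 28, 37]
Merge: [19, 25, 33, 39] + [15, 17, 28, 37] -> [15, 17, 19, 25, 28, 33, 37, 39]

Final sorted array: [15, 17, 19, 25, 28, 33, 37, 39]

The merge sort proceeds by recursively splitting the array and merging sorted halves.
After all merges, the sorted array is [15, 17, 19, 25, 28, 33, 37, 39].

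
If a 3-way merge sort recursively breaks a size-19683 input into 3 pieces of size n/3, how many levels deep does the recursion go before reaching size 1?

For divide and conquer with division factor 3:

Problem sizes at each level:
Level 0: 19683
Level 1: 6561
Level 2: 2187
Level 3: 729
Level 4: 243
Level 5: 81
Level 6: 27
Level 7: 9
Level 8: 3
Level 9: 1

The root is level 0 and the size-1 base case is level 9 (the tree spans levels 0 through 9, i.e. 10 levels counting the root), so the depth is the number of divisions: log_3(19683) = 9

The recursion tree depth is log_3(19683) = 9. At each level, the problem size is divided by 3, so it takes 9 divisions to reduce to a base case of size 1. The algorithm makes 3 recursive calls at each level.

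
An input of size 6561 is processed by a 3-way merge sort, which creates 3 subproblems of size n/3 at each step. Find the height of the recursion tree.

For divide and conquer with division factor 3:

Problem sizes at each level:
Level 0: 6561
Level 1: 2187
Level 2: 729
Level 3: 243
Level 4: 81
Level 5: 27
Level 6: 9
Level 7: 3
Level 8: 1

The root is level 0 and the size-1 base case is level 8 (the tree spans levels 0 through 8, i.e. 9 levels counting the root), so the depth is the number of divisions: log_3(6561) = 8

The recursion tree depth is log_3(6561) = 8. At each level, the problem size is divided by 3, so it takes 8 divisions to reduce to a base case of size 1. The algorithm makes 3 recursive calls at each level.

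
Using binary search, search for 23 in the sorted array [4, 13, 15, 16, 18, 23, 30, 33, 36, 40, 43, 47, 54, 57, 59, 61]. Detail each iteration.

Binary search for 23 in [4, 13, 15, 16, 18, 23, 30, 33, 36, 40, 43, 47, 54, 57, 59, 61]:

lo=0, hi=15, mid=7, arr[mid]=33 -> 33 > 23, search left half
lo=0, hi=6, mid=3, arr[mid]=16 -> 16 < 23, search right half
lo=4, hi=6, mid=5, arr[mid]=23 -> Found target at index 5!

Binary search finds 23 at index 5 after 3 comparisons. The search repeatedly halves the search space by comparing with the middle element.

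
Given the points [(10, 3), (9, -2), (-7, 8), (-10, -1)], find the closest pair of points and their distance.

Computing all pairwise distances among 4 points:

d((10, 3), (9, -2)) = 5.099 <-- minimum
d((10, 3), (-7, 8)) = 17.72
d((10, 3), (-10, -1)) = 20.3961
d((9, -2), (-7, 8)) = 18.868
d((9, -2), (-10, -1)) = 19.0263
d((-7, 8), (-10, -1)) = 9.4868

Closest pair: (10, 3) and (9, -2) with distance 5.099

The closest pair is (10, 3) and (9, -2) with Euclidean distance 5.099. For 4 points, brute-force pairwise comparison is shown above. For large n, the divide-and-conquer algorithm (sort by x, recurse on halves, check the dividing strip) achieves O(n log n).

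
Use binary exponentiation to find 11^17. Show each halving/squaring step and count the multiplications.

Computing 11^17 by squaring (build up from 11^1; each line after the first costs one multiplication):

11^1 = 11
11^2 = (11^1)^2 = 11^2 = 121
11^4 = (11^2)^2 = 121^2 = 14641
11^8 = (11^4)^2 = 14641^2 = 214358881
11^16 = (11^8)^2 = 214358881^2 = 45949729863572161
11^17 = 11 * 11^16 = 11 * 45949729863572161 = 505447028499293771

Result: 505447028499293771
Multiplications needed: 5 (5 lines after 11^1)

11^17 = 505447028499293771. Using exponentiation by squaring, this requires 5 multiplications. The key idea: if the exponent is even, square the half-power; if odd, multiply by the base once.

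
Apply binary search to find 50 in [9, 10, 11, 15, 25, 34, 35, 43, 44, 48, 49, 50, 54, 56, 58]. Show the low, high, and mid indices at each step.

Binary search for 50 in [9, 10, 11, 15, 25, 34, 35, 43, 44, 48, 49, 50, 54, 56, 58]:

lo=0, hi=14, mid=7, arr[mid]=43 -> 43 < 50, search right half
lo=8, hi=14, mid=11, arr[mid]=50 -> Found target at index 11!

Binary search finds 50 at index 11 after 2 comparisons. The search repeatedly halves the search space by comparing with the middle element.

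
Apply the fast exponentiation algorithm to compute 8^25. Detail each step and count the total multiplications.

Computing 8^25 by squaring (build up from 8^1; each line after the first costs one multiplication):

8^1 = 8
8^2 = (8^1)^2 = 8^2 = 64
8^3 = 8 * 8^2 = 8 * 64 = 512
8^6 = (8^3)^2 = 512^2 = 262144
8^12 = (8^6)^2 = 262144^2 = 68719476736
8^24 = (8^12)^2 = 68719476736^2 = 4722366482869645213696
8^25 = 8 * 8^24 = 8 * 4722366482869645213696 = 37778931862957161709568

Result: 37778931862957161709568
Multiplications needed: 6 (6 lines after 8^1)

8^25 = 37778931862957161709568. Using exponentiation by squaring, this requires 6 multiplications. The key idea: if the exponent is even, square the half-power; if odd, multiply by the base once.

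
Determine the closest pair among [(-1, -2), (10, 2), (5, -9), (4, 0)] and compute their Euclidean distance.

Computing all pairwise distances among 4 points:

d((-1, -2), (10, 2)) = 11.7047
d((-1, -2), (5, -9)) = 9.2195
d((-1, -2), (4, 0)) = 5.3852 <-- minimum
d((10, 2), (5, -9)) = 12.083
d((10, 2), (4, 0)) = 6.3246
d((5, -9), (4, 0)) = 9.0554

Closest pair: (-1, -2) and (4, 0) with distance 5.3852

The closest pair is (-1, -2) and (4, 0) with Euclidean distance 5.3852. For 4 points, brute-force pairwise comparison is shown above. For large n, the divide-and-conquer algorithm (sort by x, recurse on halves, check the dividing strip) achieves O(n log n).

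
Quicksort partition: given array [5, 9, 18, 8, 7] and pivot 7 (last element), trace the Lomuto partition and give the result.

Lomuto partition with pivot = 7:

Initial array: [5, 9, 18, 8, 7]

arr[0]=5 <= 7: swap with position 0, array becomes [5, 9, 18, 8, 7]
arr[1]=9 > 7: no swap
arr[2]=18 > 7: no swap
arr[3]=8 > 7: no swap

Place pivot at position 1: [5, 7, 18, 8, 9]
Pivot position: 1

After partitioning with pivot 7, the array becomes [5, 7, 18, 8, 9]. The pivot is placed at index 1. All elements to the left of the pivot are <= 7, and all elements to the right are > 7.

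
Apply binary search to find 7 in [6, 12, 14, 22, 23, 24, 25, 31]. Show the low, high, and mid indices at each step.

Binary search for 7 in [6, 12, 14, 22, 23, 24, 25, 31]:

lo=0, hi=7, mid=3, arr[mid]=22 -> 22 > 7, search left half
lo=0, hi=2, mid=1, arr[mid]=12 -> 12 > 7, search left half
lo=0, hi=0, mid=0, arr[mid]=6 -> 6 < 7, search right half
lo=1 > hi=0, target 7 not found

Binary search determines that 7 is not in the array after 3 comparisons. The search space was exhausted without finding the target.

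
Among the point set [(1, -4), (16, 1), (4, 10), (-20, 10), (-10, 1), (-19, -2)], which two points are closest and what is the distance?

Computing all pairwise distances among 6 points:

d((1, -4), (16, 1)) = 15.8114
d((1, -4), (4, 10)) = 14.3178
d((1, -4), (-20, 10)) = 25.2389
d((1, -4), (-10, 1)) = 12.083
d((1, -4), (-19, -2)) = 20.0998
d((16, 1), (4, 10)) = 15.0
d((16, 1), (-20, 10)) = 37.108
d((16, 1), (-10, 1)) = 26.0
d((16, 1), (-19, -2)) = 35.1283
d((4, 10), (-20, 10)) = 24.0
d((4, 10), (-10, 1)) = 16.6433
d((4, 10), (-19, -2)) = 25.9422
d((-20, 10), (-10, 1)) = 13.4536
d((-20, 10), (-19, -2)) = 12.0416
d((-10, 1), (-19, -2)) = 9.4868 <-- minimum

Closest pair: (-10, 1) and (-19, -2) with distance 9.4868

The closest pair is (-10, 1) and (-19, -2) with Euclidean distance 9.4868. For 6 points, brute-force pairwise comparison is shown above. For large n, the divide-and-conquer algorithm (sort by x, recurse on halves, check the dividing strip) achieves O(n log n).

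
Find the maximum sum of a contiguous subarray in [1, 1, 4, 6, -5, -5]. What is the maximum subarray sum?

Using Kadane's algorithm on [1, 1, 4, 6, -5, -5]:

Scanning through the array:
Position 1 (value 1): max_ending_here = 2, max_so_far = 2
Position 2 (value 4): max_ending_here = 6, max_so_far = 6
Position 3 (value 6): max_ending_here = 12, max_so_far = 12
Position 4 (value -5): max_ending_here = 7, max_so_far = 12
Position 5 (value -5): max_ending_here = 2, max_so_far = 12

Maximum subarray: [1, 1, 4, 6]
Maximum sum: 12

The maximum subarray is [1, 1, 4, 6] with sum 12. This subarray runs from index 0 to index 3.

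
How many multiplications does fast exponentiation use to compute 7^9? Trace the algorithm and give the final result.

Computing 7^9 by squaring (build up from 7^1; each line after the first costs one multiplication):

7^1 = 7
7^2 = (7^1)^2 = 7^2 = 49
7^4 = (7^2)^2 = 49^2 = 2401
7^8 = (7^4)^2 = 2401^2 = 5764801
7^9 = 7 * 7^8 = 7 * 5764801 = 40353607

Result: 40353607
Multiplications needed: 4 (4 lines after 7^1)

7^9 = 40353607. Using exponentiation by squaring, this requires 4 multiplications. The key idea: if the exponent is even, square the half-power; if odd, multiply by the base once.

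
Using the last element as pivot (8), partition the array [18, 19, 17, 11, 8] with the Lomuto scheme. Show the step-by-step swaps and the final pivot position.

Lomuto partition with pivot = 8:

Initial array: [18, 19, 17, 11, 8]

arr[0]=18 > 8: no swap
arr[1]=19 > 8: no swap
arr[2]=17 > 8: no swap
arr[3]=11 > 8: no swap

Place pivot at position 0: [8, 19, 17, 11, 18]
Pivot position: 0

After partitioning with pivot 8, the array becomes [8, 19, 17, 11, 18]. The pivot is placed at index 0. All elements to the left of the pivot are <= 8, and all elements to the right are > 8.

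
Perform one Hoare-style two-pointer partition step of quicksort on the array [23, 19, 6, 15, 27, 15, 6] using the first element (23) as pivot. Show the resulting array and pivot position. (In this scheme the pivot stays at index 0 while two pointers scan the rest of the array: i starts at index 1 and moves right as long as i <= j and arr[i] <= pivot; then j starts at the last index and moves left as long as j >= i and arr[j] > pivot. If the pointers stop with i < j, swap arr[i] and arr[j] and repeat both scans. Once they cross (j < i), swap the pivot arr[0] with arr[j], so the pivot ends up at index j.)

Hoare-style two-pointer partition with pivot = 23:

Initial array: [23, 19, 6, 15, 27, 15, 6]

Pointers start at i = 1, j = 6.
i stops at index 4 (arr[4]=27 > 23), j stops at index 6 (arr[6]=6 <= 23): swap arr[4] and arr[6], array becomes [23, 19, 6, 15, 6, 15, 27]
i ends at 6, j ends at 5: the pointers have crossed (j < i), so scanning stops.

Swap pivot arr[0] with arr[5] to place pivot at position 5: [15, 19, 6, 15, 6, 23, 27]
Pivot position: 5

After partitioning with pivot 23, the array becomes [15, 19, 6, 15, 6, 23, 27]. The pivot is placed at index 5. All elements to the left of the pivot are <= 23, and all elements to the right are > 23.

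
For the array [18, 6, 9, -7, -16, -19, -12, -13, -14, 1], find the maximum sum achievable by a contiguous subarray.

Using Kadane's algorithm on [18, 6, 9, -7, -16, -19, -12, -13, -14, 1]:

Scanning through the array:
Position 1 (value 6): max_ending_here = 24, max_so_far = 24
Position 2 (value 9): max_ending_here = 33, max_so_far = 33
Position 3 (value -7): max_ending_here = 26, max_so_far = 33
Position 4 (value -16): max_ending_here = 10, max_so_far = 33
Position 5 (value -19): max_ending_here = -9, max_so_far = 33
Position 6 (value -12): max_ending_here = -12, max_so_far = 33
Position 7 (value -13): max_ending_here = -13, max_so_far = 33
Position 8 (value -14): max_ending_here = -14, max_so_far = 33
Position 9 (value 1): max_ending_here = 1, max_so_far = 33

Maximum subarray: [18, 6, 9]
Maximum sum: 33

The maximum subarray is [18, 6, 9] with sum 33. This subarray runs from index 0 to index 2.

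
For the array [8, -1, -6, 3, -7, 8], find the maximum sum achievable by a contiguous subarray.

Using Kadane's algorithm on [8, -1, -6, 3, -7, 8]:

Scanning through the array:
Position 1 (value -1): max_ending_here = 7, max_so_far = 8
Position 2 (value -6): max_ending_here = 1, max_so_far = 8
Position 3 (value 3): max_ending_here = 4, max_so_far = 8
Position 4 (value -7): max_ending_here = -3, max_so_far = 8
Position 5 (value 8): max_ending_here = 8, max_so_far = 8

Maximum subarray: [8]
Maximum sum: 8

The maximum subarray is [8] with sum 8. This subarray runs from index 0 to index 0.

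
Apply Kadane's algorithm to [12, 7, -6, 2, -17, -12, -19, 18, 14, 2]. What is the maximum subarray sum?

Using Kadane's algorithm on [12, 7, -6, 2, -17, -12, -19, 18, 14, 2]:

Scanning through the array:
Position 1 (value 7): max_ending_here = 19, max_so_far = 19
Position 2 (value -6): max_ending_here = 13, max_so_far = 19
Position 3 (value 2): max_ending_here = 15, max_so_far = 19
Position 4 (value -17): max_ending_here = -2, max_so_far = 19
Position 5 (value -12): max_ending_here = -12, max_so_far = 19
Position 6 (value -19): max_ending_here = -19, max_so_far = 19
Position 7 (value 18): max_ending_here = 18, max_so_far = 19
Position 8 (value 14): max_ending_here = 32, max_so_far = 32
Position 9 (value 2): max_ending_here = 34, max_so_far = 34

Maximum subarray: [18, 14, 2]
Maximum sum: 34

The maximum subarray is [18, 14, 2] with sum 34. This subarray runs from index 7 to index 9.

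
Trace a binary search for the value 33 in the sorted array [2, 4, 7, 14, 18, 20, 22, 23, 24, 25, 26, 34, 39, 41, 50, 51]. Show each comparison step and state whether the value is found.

Binary search for 33 in [2, 4, 7, 14, 18, 20, 22, 23, 24, 25, 26, 34, 39, 41, 50, 51]:

lo=0, hi=15, mid=7, arr[mid]=23 -> 23 < 33, search right half
lo=8, hi=15, mid=11, arr[mid]=34 -> 34 > 33, search left half
lo=8, hi=10, mid=9, arr[mid]=25 -> 25 < 33, search right half
lo=10, hi=10, mid=10, arr[mid]=26 -> 26 < 33, search right half
lo=11 > hi=10, target 33 not found

Binary search determines that 33 is not in the array after 4 comparisons. The search space was exhausted without finding the target.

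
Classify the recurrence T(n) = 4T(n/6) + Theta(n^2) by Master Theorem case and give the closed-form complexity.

Master Theorem for T(n) = 4T(n/6) + O(n^2):

a = 4, b = 6, c = 2
log_b(a) = log_6(4) = 0.7737

Case 3: c = 2 > log_6(4) = 0.7737
T(n) = O(n^2) = O(n^2)

For T(n) = 4T(n/6) + O(n^2): log_6(4) = 0.7737. This is Case 3 of the Master Theorem (c > log_b(a), work dominated by root), giving O(n^2).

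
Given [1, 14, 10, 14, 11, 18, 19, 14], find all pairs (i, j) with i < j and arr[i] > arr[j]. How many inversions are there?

Finding inversions in [1, 14, 10, 14, 11, 18, 19, 14]:

(1, 2): arr[1]=14 > arr[2]=10
(1, 4): arr[1]=14 > arr[4]=11
(3, 4): arr[3]=14 > arr[4]=11
(5, 7): arr[5]=18 > arr[7]=14
(6, 7): arr[6]=19 > arr[7]=14

Total inversions: 5

The array has 5 inversion(s): (1,2), (1,4), (3,4), (5,7), (6,7). Each pair (i,j) satisfies i < j and arr[i] > arr[j].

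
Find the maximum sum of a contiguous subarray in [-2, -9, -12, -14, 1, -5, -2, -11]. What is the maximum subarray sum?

Using Kadane's algorithm on [-2, -9, -12, -14, 1, -5, -2, -11]:

Scanning through the array:
Position 1 (value -9): max_ending_here = -9, max_so_far = -2
Position 2 (value -12): max_ending_here = -12, max_so_far = -2
Position 3 (value -14): max_ending_here = -14, max_so_far = -2
Position 4 (value 1): max_ending_here = 1, max_so_far = 1
Position 5 (value -5): max_ending_here = -4, max_so_far = 1
Position 6 (value -2): max_ending_here = -2, max_so_far = 1
Position 7 (value -11): max_ending_here = -11, max_so_far = 1

Maximum subarray: [1]
Maximum sum: 1

The maximum subarray is [1] with sum 1. This subarray runs from index 4 to index 4.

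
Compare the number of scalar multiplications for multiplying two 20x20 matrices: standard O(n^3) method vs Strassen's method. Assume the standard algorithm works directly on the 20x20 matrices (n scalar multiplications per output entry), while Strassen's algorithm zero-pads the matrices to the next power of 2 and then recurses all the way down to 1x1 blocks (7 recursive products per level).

Matrix multiplication for 20x20 matrices:

Strassen's algorithm requires power-of-2 dimensions. Pad 20x20 to 32x32 (next power of 2).

Standard algorithm: 20^3 = 8000 multiplications
Strassen's algorithm: 7^(log2(32)) = 7^5 = 16807 multiplications
Difference: 8000 - 16807 = -8807 (Strassen uses MORE here due to padding overhead — for small or just-over-power-of-2 n, padding can outweigh the per-level savings)

Standard: 8000 multiplications (20^3). Strassen: 16807 multiplications (7^5, after padding to 32x32). Strassen reduces 8 recursive multiplications to 7 at each level.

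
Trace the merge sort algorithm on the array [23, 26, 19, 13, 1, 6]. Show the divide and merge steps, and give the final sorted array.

Merge sort trace:

Split: [23, 26, 19, 13, 1, 6] -> [23, 26, 19] and [13, 1, 6]
  Split: [23, 26, 19] -> [23] and [26, 19]
    Split: [26, 19] -> [26] and [19]
    Merge: [26] + [19] -> [19, 26]
  Merge: [23] + [19, 26] -> [19, 23, 26]
  Split: [13, 1, 6] -> [13] and [1, 6]
    Split: [1, 6] -> [1] and [6]
    Merge: [1] + [6] -> [1, 6]
  Merge: [13] + [1, 6] -> [1, 6, 13]
Merge: [19, 23, 26] + [1, 6, 13] -> [1, 6, 13, 19, 23, 26]

Final sorted array: [1, 6, 13, 19, 23, 26]

The merge sort proceeds by recursively splitting the array and merging sorted halves.
After all merges, the sorted array is [1, 6, 13, 19, 23, 26].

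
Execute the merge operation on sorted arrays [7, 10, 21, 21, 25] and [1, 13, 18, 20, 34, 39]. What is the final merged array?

Merging process:

Compare 7 vs 1: take 1 from right. Merged: [1]
Compare 7 vs 13: take 7 from left. Merged: [1, 7]
Compare 10 vs 13: take 10 from left. Merged: [1, 7, 10]
Compare 21 vs 13: take 13 from right. Merged: [1, 7, 10, 13]
Compare 21 vs 18: take 18 from right. Merged: [1, 7, 10, 13, 18]
Compare 21 vs 20: take 20 from right. Merged: [1, 7, 10, 13, 18, 20]
Compare 21 vs 34: take 21 from left. Merged: [1, 7, 10, 13, 18, 20, 21]
Compare 21 vs 34: take 21 from left. Merged: [1, 7, 10, 13, 18, 20, 21, 21]
Compare 25 vs 34: take 25 from left. Merged: [1, 7, 10, 13, 18, 20, 21, 21, 25]
Append remaining from right: [34, 39]. Merged: [1, 7, 10, 13, 18, 20, 21, 21, 25, 34, 39]

Final merged array: [1, 7, 10, 13, 18, 20, 21, 21, 25, 34, 39]
Total comparisons: 9

The merged array is [1, 7, 10, 13, 18, 20, 21, 21, 25, 34, 39], requiring 9 comparisons. The merge step runs in O(n) time where n is the total number of elements.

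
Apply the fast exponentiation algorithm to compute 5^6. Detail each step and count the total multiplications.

Computing 5^6 by squaring (build up from 5^1; each line after the first costs one multiplication):

5^1 = 5
5^2 = (5^1)^2 = 5^2 = 25
5^3 = 5 * 5^2 = 5 * 25 = 125
5^6 = (5^3)^2 = 125^2 = 15625

Result: 15625
Multiplications needed: 3 (3 lines after 5^1)

5^6 = 15625. Using exponentiation by squaring, this requires 3 multiplications. The key idea: if the exponent is even, square the half-power; if odd, multiply by the base once.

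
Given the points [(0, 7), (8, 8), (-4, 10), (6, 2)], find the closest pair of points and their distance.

Computing all pairwise distances among 4 points:

d((0, 7), (8, 8)) = 8.0623
d((0, 7), (-4, 10)) = 5.0 <-- minimum
d((0, 7), (6, 2)) = 7.8102
d((8, 8), (-4, 10)) = 12.1655
d((8, 8), (6, 2)) = 6.3246
d((-4, 10), (6, 2)) = 12.8062

Closest pair: (0, 7) and (-4, 10) with distance 5.0

The closest pair is (0, 7) and (-4, 10) with Euclidean distance 5.0. For 4 points, brute-force pairwise comparison is shown above. For large n, the divide-and-conquer algorithm (sort by x, recurse on halves, check the dividing strip) achieves O(n log n).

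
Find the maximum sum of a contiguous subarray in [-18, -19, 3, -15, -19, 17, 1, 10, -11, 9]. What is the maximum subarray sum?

Using Kadane's algorithm on [-18, -19, 3, -15, -19, 17, 1, 10, -11, 9]:

Scanning through the array:
Position 1 (value -19): max_ending_here = -19, max_so_far = -18
Position 2 (value 3): max_ending_here = 3, max_so_far = 3
Position 3 (value -15): max_ending_here = -12, max_so_far = 3
Position 4 (value -19): max_ending_here = -19, max_so_far = 3
Position 5 (value 17): max_ending_here = 17, max_so_far = 17
Position 6 (value 1): max_ending_here = 18, max_so_far = 18
Position 7 (value 10): max_ending_here = 28, max_so_far = 28
Position 8 (value -11): max_ending_here = 17, max_so_far = 28
Position 9 (value 9): max_ending_here = 26, max_so_far = 28

Maximum subarray: [17, 1, 10]
Maximum sum: 28

The maximum subarray is [17, 1, 10] with sum 28. This subarray runs from index 5 to index 7.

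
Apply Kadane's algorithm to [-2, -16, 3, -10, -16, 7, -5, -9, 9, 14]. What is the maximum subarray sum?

Using Kadane's algorithm on [-2, -16, 3, -10, -16, 7, -5, -9, 9, 14]:

Scanning through the array:
Position 1 (value -16): max_ending_here = -16, max_so_far = -2
Position 2 (value 3): max_ending_here = 3, max_so_far = 3
Position 3 (value -10): max_ending_here = -7, max_so_far = 3
Position 4 (value -16): max_ending_here = -16, max_so_far = 3
Position 5 (value 7): max_ending_here = 7, max_so_far = 7
Position 6 (value -5): max_ending_here = 2, max_so_far = 7
Position 7 (value -9): max_ending_here = -7, max_so_far = 7
Position 8 (value 9): max_ending_here = 9, max_so_far = 9
Position 9 (value 14): max_ending_here = 23, max_so_far = 23

Maximum subarray: [9, 14]
Maximum sum: 23

The maximum subarray is [9, 14] with sum 23. This subarray runs from index 8 to index 9.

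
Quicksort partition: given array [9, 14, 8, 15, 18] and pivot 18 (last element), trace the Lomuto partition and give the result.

Lomuto partition with pivot = 18:

Initial array: [9, 14, 8, 15, 18]

arr[0]=9 <= 18: swap with position 0, array becomes [9, 14, 8, 15, 18]
arr[1]=14 <= 18: swap with position 1, array becomes [9, 14, 8, 15, 18]
arr[2]=8 <= 18: swap with position 2, array becomes [9, 14, 8, 15, 18]
arr[3]=15 <= 18: swap with position 3, array becomes [9, 14, 8, 15, 18]

Place pivot at position 4: [9, 14, 8, 15, 18]
Pivot position: 4

After partitioning with pivot 18, the array becomes [9, 14, 8, 15, 18]. The pivot is placed at index 4. All elements to the left of the pivot are <= 18, and all elements to the right are > 18.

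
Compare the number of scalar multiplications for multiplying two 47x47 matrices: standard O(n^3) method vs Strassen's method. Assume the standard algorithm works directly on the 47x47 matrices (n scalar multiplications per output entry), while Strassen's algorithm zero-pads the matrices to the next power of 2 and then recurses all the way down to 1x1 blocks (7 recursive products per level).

Matrix multiplication for 47x47 matrices:

Strassen's algorithm requires power-of-2 dimensions. Pad 47x47 to 64x64 (next power of 2).

Standard algorithm: 47^3 = 103823 multiplications
Strassen's algorithm: 7^(log2(64)) = 7^6 = 117649 multiplications
Difference: 103823 - 117649 = -13826 (Strassen uses MORE here due to padding overhead — for small or just-over-power-of-2 n, padding can outweigh the per-level savings)

Standard: 103823 multiplications (47^3). Strassen: 117649 multiplications (7^6, after padding to 64x64). Strassen reduces 8 recursive multiplications to 7 at each level.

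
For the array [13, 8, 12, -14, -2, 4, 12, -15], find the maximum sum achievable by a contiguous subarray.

Using Kadane's algorithm on [13, 8, 12, -14, -2, 4, 12, -15]:

Scanning through the array:
Position 1 (value 8): max_ending_here = 21, max_so_far = 21
Position 2 (value 12): max_ending_here = 33, max_so_far = 33
Position 3 (value -14): max_ending_here = 19, max_so_far = 33
Position 4 (value -2): max_ending_here = 17, max_so_far = 33
Position 5 (value 4): max_ending_here = 21, max_so_far = 33
Position 6 (value 12): max_ending_here = 33, max_so_far = 33
Position 7 (value -15): max_ending_here = 18, max_so_far = 33

Maximum subarray: [13, 8, 12]
Maximum sum: 33

The maximum subarray is [13, 8, 12] with sum 33. This subarray runs from index 0 to index 2.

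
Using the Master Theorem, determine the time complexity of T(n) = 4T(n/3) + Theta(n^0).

Master Theorem for T(n) = 4T(n/3) + O(n^0):

a = 4, b = 3, c = 0
log_b(a) = log_3(4) = 1.2619

Case 1: c = 0 < log_3(4) = 1.2619
T(n) = O(n^(log_3 4))

For T(n) = 4T(n/3) + O(n^0): log_3(4) = 1.2619. This is Case 1 of the Master Theorem (c < log_b(a), work dominated by leaves), giving O(n^(log_3 4)).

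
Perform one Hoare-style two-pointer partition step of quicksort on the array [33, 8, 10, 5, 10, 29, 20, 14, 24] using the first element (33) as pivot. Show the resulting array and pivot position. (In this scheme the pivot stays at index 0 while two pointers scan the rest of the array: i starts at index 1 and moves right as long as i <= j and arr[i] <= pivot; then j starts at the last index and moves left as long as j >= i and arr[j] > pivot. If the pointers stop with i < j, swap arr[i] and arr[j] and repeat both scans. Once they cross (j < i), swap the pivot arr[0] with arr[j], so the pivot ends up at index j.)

Hoare-style two-pointer partition with pivot = 33:

Initial array: [33, 8, 10, 5, 10, 29, 20, 14, 24]

Pointers start at i = 1, j = 8.
i ends at 9, j ends at 8: the pointers have crossed (j < i), so scanning stops.

Swap pivot arr[0] with arr[8] to place pivot at position 8: [24, 8, 10, 5, 10, 29, 20, 14, 33]
Pivot position: 8

After partitioning with pivot 33, the array becomes [24, 8, 10, 5, 10, 29, 20, 14, 33]. The pivot is placed at index 8. All elements to the left of the pivot are <= 33, and all elements to the right are > 33.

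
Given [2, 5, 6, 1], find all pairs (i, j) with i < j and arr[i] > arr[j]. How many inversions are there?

Finding inversions in [2, 5, 6, 1]:

(0, 3): arr[0]=2 > arr[3]=1
(1, 3): arr[1]=5 > arr[3]=1
(2, 3): arr[2]=6 > arr[3]=1

Total inversions: 3

The array has 3 inversion(s): (0,3), (1,3), (2,3). Each pair (i,j) satisfies i < j and arr[i] > arr[j].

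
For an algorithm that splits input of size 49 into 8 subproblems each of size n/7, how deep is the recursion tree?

For divide and conquer with division factor 7:

Problem sizes at each level:
Level 0: 49
Level 1: 7
Level 2: 1

The root is level 0 and the size-1 base case is level 2 (the tree spans levels 0 through 2, i.e. 3 levels counting the root), so the depth is the number of divisions: log_7(49) = 2

The recursion tree depth is log_7(49) = 2. At each level, the problem size is divided by 7, so it takes 2 divisions to reduce to a base case of size 1. The algorithm makes 8 recursive calls at each level.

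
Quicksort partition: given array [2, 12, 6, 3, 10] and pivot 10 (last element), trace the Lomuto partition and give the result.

Lomuto partition with pivot = 10:

Initial array: [2, 12, 6, 3, 10]

arr[0]=2 <= 10: swap with position 0, array becomes [2, 12, 6, 3, 10]
arr[1]=12 > 10: no swap
arr[2]=6 <= 10: swap with position 1, array becomes [2, 6, 12, 3, 10]
arr[3]=3 <= 10: swap with position 2, array becomes [2, 6, 3, 12, 10]

Place pivot at position 3: [2, 6, 3, 10, 12]
Pivot position: 3

After partitioning with pivot 10, the array becomes [2, 6, 3, 10, 12]. The pivot is placed at index 3. All elements to the left of the pivot are <= 10, and all elements to the right are > 10.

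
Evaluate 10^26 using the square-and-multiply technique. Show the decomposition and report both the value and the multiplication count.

Computing 10^26 by squaring (build up from 10^1; each line after the first costs one multiplication):

10^1 = 10
10^2 = (10^1)^2 = 10^2 = 100
10^3 = 10 * 10^2 = 10 * 100 = 1000
10^6 = (10^3)^2 = 1000^2 = 1000000
10^12 = (10^6)^2 = 1000000^2 = 1000000000000
10^13 = 10 * 10^12 = 10 * 1000000000000 = 10000000000000
10^26 = (10^13)^2 = 10000000000000^2 = 100000000000000000000000000

Result: 100000000000000000000000000
Multiplications needed: 6 (6 lines after 10^1)

10^26 = 100000000000000000000000000. Using exponentiation by squaring, this requires 6 multiplications. The key idea: if the exponent is even, square the half-power; if odd, multiply by the base once.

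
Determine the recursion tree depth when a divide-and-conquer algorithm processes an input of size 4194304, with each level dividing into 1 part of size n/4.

For divide and conquer with division factor 4:

Problem sizes at each level:
Level 0: 4194304
Level 1: 1048576
Level 2: 262144
Level 3: 65536
Level 4: 16384
Level 5: 4096
Level 6: 1024
Level 7: 256
Level 8: 64
Level 9: 16
Level 10: 4
Level 11: 1

The root is level 0 and the size-1 base case is level 11 (the tree spans levels 0 through 11, i.e. 12 levels counting the root), so the depth is the number of divisions: log_4(4194304) = 11

The recursion tree depth is log_4(4194304) = 11. At each level, the problem size is divided by 4, so it takes 11 divisions to reduce to a base case of size 1. The algorithm makes 1 recursive call at each level.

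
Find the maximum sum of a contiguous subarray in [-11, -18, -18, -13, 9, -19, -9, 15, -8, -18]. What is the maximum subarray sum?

Using Kadane's algorithm on [-11, -18, -18, -13, 9, -19, -9, 15, -8, -18]:

Scanning through the array:
Position 1 (value -18): max_ending_here = -18, max_so_far = -11
Position 2 (value -18): max_ending_here = -18, max_so_far = -11
Position 3 (value -13): max_ending_here = -13, max_so_far = -11
Position 4 (value 9): max_ending_here = 9, max_so_far = 9
Position 5 (value -19): max_ending_here = -10, max_so_far = 9
Position 6 (value -9): max_ending_here = -9, max_so_far = 9
Position 7 (value 15): max_ending_here = 15, max_so_far = 15
Position 8 (value -8): max_ending_here = 7, max_so_far = 15
Position 9 (value -18): max_ending_here = -11, max_so_far = 15

Maximum subarray: [15]
Maximum sum: 15

The maximum subarray is [15] with sum 15. This subarray runs from index 7 to index 7.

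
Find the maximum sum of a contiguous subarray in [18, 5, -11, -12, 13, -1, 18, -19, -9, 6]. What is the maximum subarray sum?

Using Kadane's algorithm on [18, 5, -11, -12, 13, -1, 18, -19, -9, 6]:

Scanning through the array:
Position 1 (value 5): max_ending_here = 23, max_so_far = 23
Position 2 (value -11): max_ending_here = 12, max_so_far = 23
Position 3 (value -12): max_ending_here = 0, max_so_far = 23
Position 4 (value 13): max_ending_here = 13, max_so_far = 23
Position 5 (value -1): max_ending_here = 12, max_so_far = 23
Position 6 (value 18): max_ending_here = 30, max_so_far = 30
Position 7 (value -19): max_ending_here = 11, max_so_far = 30
Position 8 (value -9): max_ending_here = 2, max_so_far = 30
Position 9 (value 6): max_ending_here = 8, max_so_far = 30

Maximum subarray: [18, 5, -11, -12, 13, -1, 18]
Maximum sum: 30

The maximum subarray is [18, 5, -11, -12, 13, -1, 18] with sum 30. This subarray runs from index 0 to index 6.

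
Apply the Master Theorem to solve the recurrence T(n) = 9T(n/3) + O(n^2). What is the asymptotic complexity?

Master Theorem for T(n) = 9T(n/3) + O(n^2):

a = 9, b = 3, c = 2
log_b(a) = log_3(9) = 2.0000

Case 2: c = 2 = log_3(9) = 2.0000
T(n) = O(n^2 log n) = O(n^2 log n)

For T(n) = 9T(n/3) + O(n^2): log_3(9) = 2.0000. This is Case 2 of the Master Theorem (c = log_b(a), equal work at all levels), giving O(n^2 log n).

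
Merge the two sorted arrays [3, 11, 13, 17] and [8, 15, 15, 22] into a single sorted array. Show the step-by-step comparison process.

Merging process:

Compare 3 vs 8: take 3 from left. Merged: [3]
Compare 11 vs 8: take 8 from right. Merged: [3, 8]
Compare 11 vs 15: take 11 from left. Merged: [3, 8, 11]
Compare 13 vs 15: take 13 from left. Merged: [3, 8, 11, 13]
Compare 17 vs 15: take 15 from right. Merged: [3, 8, 11, 13, 15]
Compare 17 vs 15: take 15 from right. Merged: [3, 8, 11, 13, 15, 15]
Compare 17 vs 22: take 17 from left. Merged: [3, 8, 11, 13, 15, 15, 17]
Append remaining from right: [22]. Merged: [3, 8, 11, 13, 15, 15, 17, 22]

Final merged array: [3, 8, 11, 13, 15, 15, 17, 22]
Total comparisons: 7

The merged array is [3, 8, 11, 13, 15, 15, 17, 22], requiring 7 comparisons. The merge step runs in O(n) time where n is the total number of elements.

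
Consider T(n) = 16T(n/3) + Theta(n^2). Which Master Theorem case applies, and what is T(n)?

Master Theorem for T(n) = 16T(n/3) + O(n^2):

a = 16, b = 3, c = 2
log_b(a) = log_3(16) = 2.5237

Case 1: c = 2 < log_3(16) = 2.5237
T(n) = O(n^(log_3 16))

For T(n) = 16T(n/3) + O(n^2): log_3(16) = 2.5237. This is Case 1 of the Master Theorem (c < log_b(a), work dominated by leaves), giving O(n^(log_3 16)).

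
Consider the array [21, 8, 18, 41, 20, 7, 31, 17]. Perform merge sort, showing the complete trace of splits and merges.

Merge sort trace:

Split: [21, 8, 18, 41, 20, 7, 31, 17] -> [21, 8, 18, 41] and [20, 7, 31, 17]
  Split: [21, 8, 18, 41] -> [21, 8] and [18, 41]
    Split: [21, 8] -> [21] and [8]
    Merge: [21] + [8] -> [8, 21]
    Split: [18, 41] -> [18] and [41]
    Merge: [18] + [41] -> [18, 41]
  Merge: [8, 21] + [18, 41] -> [8, 18, 21, 41]
  Split: [20, 7, 31, 17] -> [20, 7] and [31, 17]
    Split: [20, 7] -> [20] and [7]
    Merge: [20] + [7] -> [7, 20]
    Split: [31, 17] -> [31] and [17]
    Merge: [31] + [17] -> [17, 31]
  Merge: [7, 20] + [17, 31] -> [7, 17, 20, 31]
Merge: [8, 18, 21, 41] + [7, 17, 20, 31] -> [7, 8, 17, 18, 20, 21, 31, 41]

Final sorted array: [7, 8, 17, 18, 20, 21, 31, 41]

The merge sort proceeds by recursively splitting the array and merging sorted halves.
After all merges, the sorted array is [7, 8, 17, 18, 20, 21, 31, 41].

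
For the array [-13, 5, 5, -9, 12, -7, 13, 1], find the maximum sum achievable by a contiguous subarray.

Using Kadane's algorithm on [-13, 5, 5, -9, 12, -7, 13, 1]:

Scanning through the array:
Position 1 (value 5): max_ending_here = 5, max_so_far = 5
Position 2 (value 5): max_ending_here = 10, max_so_far = 10
Position 3 (value -9): max_ending_here = 1, max_so_far = 10
Position 4 (value 12): max_ending_here = 13, max_so_far = 13
Position 5 (value -7): max_ending_here = 6, max_so_far = 13
Position 6 (value 13): max_ending_here = 19, max_so_far = 19
Position 7 (value 1): max_ending_here = 20, max_so_far = 20

Maximum subarray: [5, 5, -9, 12, -7, 13, 1]
Maximum sum: 20

The maximum subarray is [5, 5, -9, 12, -7, 13, 1] with sum 20. This subarray runs from index 1 to index 7.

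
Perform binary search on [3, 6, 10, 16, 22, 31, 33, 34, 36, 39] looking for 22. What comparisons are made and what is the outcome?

Binary search for 22 in [3, 6, 10, 16, 22, 31, 33, 34, 36, 39]:

lo=0, hi=9, mid=4, arr[mid]=22 -> Found target at index 4!

Binary search finds 22 at index 4 after 1 comparisons. The search repeatedly halves the search space by comparing with the middle element.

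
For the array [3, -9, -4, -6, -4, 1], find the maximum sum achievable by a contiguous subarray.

Using Kadane's algorithm on [3, -9, -4, -6, -4, 1]:

Scanning through the array:
Position 1 (value -9): max_ending_here = -6, max_so_far = 3
Position 2 (value -4): max_ending_here = -4, max_so_far = 3
Position 3 (value -6): max_ending_here = -6, max_so_far = 3
Position 4 (value -4): max_ending_here = -4, max_so_far = 3
Position 5 (value 1): max_ending_here = 1, max_so_far = 3

Maximum subarray: [3]
Maximum sum: 3

The maximum subarray is [3] with sum 3. This subarray runs from index 0 to index 0.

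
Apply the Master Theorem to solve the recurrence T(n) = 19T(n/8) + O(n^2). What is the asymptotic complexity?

Master Theorem for T(n) = 19T(n/8) + O(n^2):

a = 19, b = 8, c = 2
log_b(a) = log_8(19) = 1.4160

Case 3: c = 2 > log_8(19) = 1.4160
T(n) = O(n^2) = O(n^2)

For T(n) = 19T(n/8) + O(n^2): log_8(19) = 1.4160. This is Case 3 of the Master Theorem (c > log_b(a), work dominated by root), giving O(n^2).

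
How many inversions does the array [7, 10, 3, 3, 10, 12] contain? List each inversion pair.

Finding inversions in [7, 10, 3, 3, 10, 12]:

(0, 2): arr[0]=7 > arr[2]=3
(0, 3): arr[0]=7 > arr[3]=3
(1, 2): arr[1]=10 > arr[2]=3
(1, 3): arr[1]=10 > arr[3]=3

Total inversions: 4

The array has 4 inversion(s): (0,2), (0,3), (1,2), (1,3). Each pair (i,j) satisfies i < j and arr[i] > arr[j].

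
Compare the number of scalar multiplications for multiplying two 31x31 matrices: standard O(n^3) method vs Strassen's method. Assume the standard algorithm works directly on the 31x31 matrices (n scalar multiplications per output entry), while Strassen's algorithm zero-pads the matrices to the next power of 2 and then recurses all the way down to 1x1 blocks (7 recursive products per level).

Matrix multiplication for 31x31 matrices:

Strassen's algorithm requires power-of-2 dimensions. Pad 31x31 to 32x32 (next power of 2).

Standard algorithm: 31^3 = 29791 multiplications
Strassen's algorithm: 7^(log2(32)) = 7^5 = 16807 multiplications
Savings: 29791 - 16807 = 12984 multiplications

Standard: 29791 multiplications (31^3). Strassen: 16807 multiplications (7^5, after padding to 32x32). Strassen reduces 8 recursive multiplications to 7 at each level.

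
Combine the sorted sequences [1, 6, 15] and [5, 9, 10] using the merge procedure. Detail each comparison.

Merging process:

Compare 1 vs 5: take 1 from left. Merged: [1]
Compare 6 vs 5: take 5 from right. Merged: [1, 5]
Compare 6 vs 9: take 6 from left. Merged: [1, 5, 6]
Compare 15 vs 9: take 9 from right. Merged: [1, 5, 6, 9]
Compare 15 vs 10: take 10 from right. Merged: [1, 5, 6, 9, 10]
Append remaining from left: [15]. Merged: [1, 5, 6, 9, 10, 15]

Final merged array: [1, 5, 6, 9, 10, 15]
Total comparisons: 5

The merged array is [1, 5, 6, 9, 10, 15], requiring 5 comparisons. The merge step runs in O(n) time where n is the total number of elements.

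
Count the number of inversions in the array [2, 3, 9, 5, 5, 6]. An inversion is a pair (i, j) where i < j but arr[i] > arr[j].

Finding inversions in [2, 3, 9, 5, 5, 6]:

(2, 3): arr[2]=9 > arr[3]=5
(2, 4): arr[2]=9 > arr[4]=5
(2, 5): arr[2]=9 > arr[5]=6

Total inversions: 3

The array has 3 inversion(s): (2,3), (2,4), (2,5). Each pair (i,j) satisfies i < j and arr[i] > arr[j].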